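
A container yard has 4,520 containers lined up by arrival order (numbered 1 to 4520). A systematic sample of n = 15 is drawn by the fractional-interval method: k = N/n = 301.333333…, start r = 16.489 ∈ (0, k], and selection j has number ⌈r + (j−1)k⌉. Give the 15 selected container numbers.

17, 318, 620, 921, 1222, 1524, 1825, 2126, 2428, 2729, 3030, 3332, 3633, 3934, 4236

j=1: r + 0k = 16.489 → ⌈·⌉ = 17
j=2: r + 1k = 317.822333… → ⌈·⌉ = 318
j=3: r + 2k = 619.155666… → ⌈·⌉ = 620
j=4: r + 3k = 920.489 → ⌈·⌉ = 921
j=5: r + 4k = 1221.822333… → ⌈·⌉ = 1222
j=6: r + 5k = 1523.155666… → ⌈·⌉ = 1524
j=7: r + 6k = 1824.489 → ⌈·⌉ = 1825
j=8: r + 7k = 2125.822333… → ⌈·⌉ = 2126
j=9: r + 8k = 2427.155666… → ⌈·⌉ = 2428
j=10: r + 9k = 2728.489 → ⌈·⌉ = 2729
j=11: r + 10k = 3029.822333… → ⌈·⌉ = 3030
j=12: r + 11k = 3331.155666… → ⌈·⌉ = 3332
j=13: r + 12k = 3632.489 → ⌈·⌉ = 3633
j=14: r + 13k = 3933.822333… → ⌈·⌉ = 3934
j=15: r + 14k = 4235.155666… → ⌈·⌉ = 4236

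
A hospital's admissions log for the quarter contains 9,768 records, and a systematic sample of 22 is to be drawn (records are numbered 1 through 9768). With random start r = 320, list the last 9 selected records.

6092, 6536, 6980, 7424, 7868, 8312, 8756, 9200, 9644

k = N/n = 9768/22 = 444
14th selection = 320 + 13×444 = 6092
15th: 6092 + 444 = 6536
16th: 6536 + 444 = 6980
17th: 6980 + 444 = 7424
18th: 7424 + 444 = 7868
19th: 7868 + 444 = 8312
20th: 8312 + 444 = 8756
21st: 8756 + 444 = 9200
22nd: 9200 + 444 = 9644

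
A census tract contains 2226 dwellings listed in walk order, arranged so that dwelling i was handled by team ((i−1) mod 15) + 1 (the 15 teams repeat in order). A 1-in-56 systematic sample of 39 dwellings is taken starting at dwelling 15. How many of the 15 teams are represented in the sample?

Consecutive selections differ by k = 56, so their team numbers differ by 56 mod 15 = 11.
gcd(56, 15) = 1, so the sample visits 15/1 = 15 distinct residues mod 15.
Start 15 is team 15; the teams hit are 1, 2, 3, 4, 5, 6, 7, 8, 9, 10, 11, 12, 13, 14, 15.

15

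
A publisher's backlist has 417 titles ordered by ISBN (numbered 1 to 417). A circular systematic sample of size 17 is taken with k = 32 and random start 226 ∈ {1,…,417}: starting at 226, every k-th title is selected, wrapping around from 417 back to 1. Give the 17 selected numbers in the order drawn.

Selection 1: 226
Selection 2: 226 + 32 = 258
Selection 3: 258 + 32 = 290
Selection 4: 290 + 32 = 322
Selection 5: 322 + 32 = 354
Selection 6: 354 + 32 = 386
Selection 7: 386 + 32 = 418 → 418 − 417 = 1
Selection 8: 1 + 32 = 33
Selection 9: 33 + 32 = 65
Selection 10: 65 + 32 = 97
Selection 11: 97 + 32 = 129
Selection 12: 129 + 32 = 161
Selection 13: 161 + 32 = 193
Selection 14: 193 + 32 = 225
Selection 15: 225 + 32 = 257
Selection 16: 257 + 32 = 289
Selection 17: 289 + 32 = 321

226, 258, 290, 322, 354, 386, 1, 33, 65, 97, 129, 161, 193, 225, 257, 289, 321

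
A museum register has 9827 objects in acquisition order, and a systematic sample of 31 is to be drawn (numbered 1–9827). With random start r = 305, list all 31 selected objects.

k = N/n = 9827/31 = 317
object 1: 305
object 2: 305 + 317 = 622
object 3: 622 + 317 = 939
object 4: 939 + 317 = 1256
object 5: 1256 + 317 = 1573
object 6: 1573 + 317 = 1890
object 7: 1890 + 317 = 2207
object 8: 2207 + 317 = 2524
object 9: 2524 + 317 = 2841
object 10: 2841 + 317 = 3158
object 11: 3158 + 317 = 3475
object 12: 3475 + 317 = 3792
object 13: 3792 + 317 = 4109
object 14: 4109 + 317 = 4426
object 15: 4426 + 317 = 4743
object 16: 4743 + 317 = 5060
object 17: 5060 + 317 = 5377
object 18: 5377 + 317 = 5694
object 19: 5694 + 317 = 6011
object 20: 6011 + 317 = 6328
object 21: 6328 + 317 = 6645
object 22: 6645 + 317 = 6962
object 23: 6962 + 317 = 7279
object 24: 7279 + 317 = 7596
object 25: 7596 + 317 = 7913
object 26: 7913 + 317 = 8230
object 27: 8230 + 317 = 8547
object 28: 8547 + 317 = 8864
object 29: 8864 + 317 = 9181
object 30: 9181 + 317 = 9498
object 31: 9498 + 317 = 9815

305, 622, 939, 1256, 1573, 1890, 2207, 2524, 2841, 3158, 3475, 3792, 4109, 4426, 4743, 5060, 5377, 5694, 6011, 6328, 6645, 6962, 7279, 7596, 7913, 8230, 8547, 8864, 9181, 9498, 9815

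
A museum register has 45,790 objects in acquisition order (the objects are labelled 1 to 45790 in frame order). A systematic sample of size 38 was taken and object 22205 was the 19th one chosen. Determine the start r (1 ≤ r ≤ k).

515

k = 45790/38 = 1205
r = 22205 − (19−1)×1205 = 22205 − 21690 = 515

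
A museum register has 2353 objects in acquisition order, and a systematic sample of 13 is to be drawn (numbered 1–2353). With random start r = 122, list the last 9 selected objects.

846, 1027, 1208, 1389, 1570, 1751, 1932, 2113, 2294

k = N/n = 2353/13 = 181
5th selection = 122 + 4×181 = 846
6th: 846 + 181 = 1027
7th: 1027 + 181 = 1208
8th: 1208 + 181 = 1389
9th: 1389 + 181 = 1570
10th: 1570 + 181 = 1751
11th: 1751 + 181 = 1932
12th: 1932 + 181 = 2113
13th: 2113 + 181 = 2294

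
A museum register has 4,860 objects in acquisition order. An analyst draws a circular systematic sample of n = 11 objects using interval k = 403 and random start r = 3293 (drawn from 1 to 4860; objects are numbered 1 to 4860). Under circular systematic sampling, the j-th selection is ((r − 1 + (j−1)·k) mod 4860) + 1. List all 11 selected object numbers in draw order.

3293, 3696, 4099, 4502, 45, 448, 851, 1254, 1657, 2060, 2463

Selection 1: 3293
Selection 2: 3293 + 403 = 3696
Selection 3: 3696 + 403 = 4099
Selection 4: 4099 + 403 = 4502
Selection 5: 4502 + 403 = 4905 → 4905 − 4860 = 45
Selection 6: 45 + 403 = 448
Selection 7: 448 + 403 = 851
Selection 8: 851 + 403 = 1254
Selection 9: 1254 + 403 = 1657
Selection 10: 1657 + 403 = 2060
Selection 11: 2060 + 403 = 2463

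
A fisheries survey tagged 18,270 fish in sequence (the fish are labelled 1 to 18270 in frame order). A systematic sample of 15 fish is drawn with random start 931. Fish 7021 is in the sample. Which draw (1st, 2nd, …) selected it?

6

k = 18270/15 = 1218
position = (7021 − 931)/1218 + 1 = 6090/1218 + 1 = 5 + 1 = 6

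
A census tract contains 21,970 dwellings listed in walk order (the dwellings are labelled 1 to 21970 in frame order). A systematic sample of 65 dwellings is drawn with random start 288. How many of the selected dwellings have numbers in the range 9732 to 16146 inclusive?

k = 21970/65 = 338
First selection ≥ 9732: 288 + ⌈(9732−288)/338⌉·338 = 288 + 28×338 = 9752
Last selection ≤ 16146: 288 + ⌊(16146−288)/338⌋·338 = 288 + 46×338 = 15836
Count = 46 − 28 + 1 = 19

19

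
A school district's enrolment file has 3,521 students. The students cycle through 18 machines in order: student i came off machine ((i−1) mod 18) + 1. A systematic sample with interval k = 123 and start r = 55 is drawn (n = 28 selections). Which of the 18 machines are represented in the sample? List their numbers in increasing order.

1, 4, 7, 10, 13, 16

Consecutive selections differ by k = 123, so their machine numbers differ by 123 mod 18 = 15.
gcd(123, 18) = 3, so the sample visits 18/3 = 6 distinct residues mod 18.
Start 55 is machine 1; the machines hit are 1, 4, 7, 10, 13, 16.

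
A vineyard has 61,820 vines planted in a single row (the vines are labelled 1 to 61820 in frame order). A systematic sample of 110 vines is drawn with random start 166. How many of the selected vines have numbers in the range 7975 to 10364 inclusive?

k = 61820/110 = 562
First selection ≥ 7975: 166 + ⌈(7975−166)/562⌉·562 = 166 + 14×562 = 8034
Last selection ≤ 10364: 166 + ⌊(10364−166)/562⌋·562 = 166 + 18×562 = 10282
Count = 18 − 14 + 1 = 5

5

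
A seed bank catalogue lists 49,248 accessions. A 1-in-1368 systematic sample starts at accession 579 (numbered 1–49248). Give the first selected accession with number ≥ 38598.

38883

k = 1368
Steps past start: ⌈(38598 − 579)/1368⌉ = ⌈38019/1368⌉ = 28
Selected accession: 579 + 28×1368 = 38883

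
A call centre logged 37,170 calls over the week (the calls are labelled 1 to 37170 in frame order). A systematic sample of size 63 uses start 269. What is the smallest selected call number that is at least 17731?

17969

k = 37170/63 = 590
Steps past start: ⌈(17731 − 269)/590⌉ = ⌈17462/590⌉ = 30
Selected call: 269 + 30×590 = 17969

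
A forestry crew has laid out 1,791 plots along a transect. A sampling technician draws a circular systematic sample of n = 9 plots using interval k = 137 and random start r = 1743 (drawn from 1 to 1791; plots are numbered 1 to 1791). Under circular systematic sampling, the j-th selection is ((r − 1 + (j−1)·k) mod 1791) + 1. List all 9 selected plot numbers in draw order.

Selection 1: 1743
Selection 2: 1743 + 137 = 1880 → 1880 − 1791 = 89
Selection 3: 89 + 137 = 226
Selection 4: 226 + 137 = 363
Selection 5: 363 + 137 = 500
Selection 6: 500 + 137 = 637
Selection 7: 637 + 137 = 774
Selection 8: 774 + 137 = 911
Selection 9: 911 + 137 = 1048

1743, 89, 226, 363, 500, 637, 774, 911, 1048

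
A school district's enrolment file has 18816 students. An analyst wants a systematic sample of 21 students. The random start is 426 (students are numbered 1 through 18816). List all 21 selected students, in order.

426, 1322, 2218, 3114, 4010, 4906, 5802, 6698, 7594, 8490, 9386, 10282, 11178, 12074, 12970, 13866, 14762, 15658, 16554, 17450, 18346

k = N/n = 18816/21 = 896
student 1: 426
student 2: 426 + 896 = 1322
student 3: 1322 + 896 = 2218
student 4: 2218 + 896 = 3114
student 5: 3114 + 896 = 4010
student 6: 4010 + 896 = 4906
student 7: 4906 + 896 = 5802
student 8: 5802 + 896 = 6698
student 9: 6698 + 896 = 7594
student 10: 7594 + 896 = 8490
student 11: 8490 + 896 = 9386
student 12: 9386 + 896 = 10282
student 13: 10282 + 896 = 11178
student 14: 11178 + 896 = 12074
student 15: 12074 + 896 = 12970
student 16: 12970 + 896 = 13866
student 17: 13866 + 896 = 14762
student 18: 14762 + 896 = 15658
student 19: 15658 + 896 = 16554
student 20: 16554 + 896 = 17450
student 21: 17450 + 896 = 18346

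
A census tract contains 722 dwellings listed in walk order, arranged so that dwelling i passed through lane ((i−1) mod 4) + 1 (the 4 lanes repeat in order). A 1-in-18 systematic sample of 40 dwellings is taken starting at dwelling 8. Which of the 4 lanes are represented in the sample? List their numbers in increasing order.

2, 4

Consecutive selections differ by k = 18, so their lane numbers differ by 18 mod 4 = 2.
gcd(18, 4) = 2, so the sample visits 4/2 = 2 distinct residues mod 4.
Start 8 is lane 4; the lanes hit are 2, 4.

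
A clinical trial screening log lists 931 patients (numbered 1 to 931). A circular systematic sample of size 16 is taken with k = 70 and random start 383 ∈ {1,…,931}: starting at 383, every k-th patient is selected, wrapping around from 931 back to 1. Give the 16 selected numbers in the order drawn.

383, 453, 523, 593, 663, 733, 803, 873, 12, 82, 152, 222, 292, 362, 432, 502

Selection 1: 383
Selection 2: 383 + 70 = 453
Selection 3: 453 + 70 = 523
Selection 4: 523 + 70 = 593
Selection 5: 593 + 70 = 663
Selection 6: 663 + 70 = 733
Selection 7: 733 + 70 = 803
Selection 8: 803 + 70 = 873
Selection 9: 873 + 70 = 943 → 943 − 931 = 12
Selection 10: 12 + 70 = 82
Selection 11: 82 + 70 = 152
Selection 12: 152 + 70 = 222
Selection 13: 222 + 70 = 292
Selection 14: 292 + 70 = 362
Selection 15: 362 + 70 = 432
Selection 16: 432 + 70 = 502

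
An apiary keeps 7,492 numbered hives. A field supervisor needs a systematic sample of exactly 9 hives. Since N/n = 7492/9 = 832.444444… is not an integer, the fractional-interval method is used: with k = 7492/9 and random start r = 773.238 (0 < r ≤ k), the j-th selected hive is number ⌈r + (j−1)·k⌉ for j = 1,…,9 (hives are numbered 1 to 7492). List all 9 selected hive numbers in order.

774, 1606, 2439, 3271, 4104, 4936, 5768, 6601, 7433

j=1: r + 0k = 773.238 → ⌈·⌉ = 774
j=2: r + 1k = 1605.682444… → ⌈·⌉ = 1606
j=3: r + 2k = 2438.126888… → ⌈·⌉ = 2439
j=4: r + 3k = 3270.571333… → ⌈·⌉ = 3271
j=5: r + 4k = 4103.015777… → ⌈·⌉ = 4104
j=6: r + 5k = 4935.460222… → ⌈·⌉ = 4936
j=7: r + 6k = 5767.904666… → ⌈·⌉ = 5768
j=8: r + 7k = 6600.349111… → ⌈·⌉ = 6601
j=9: r + 8k = 7432.793555… → ⌈·⌉ = 7433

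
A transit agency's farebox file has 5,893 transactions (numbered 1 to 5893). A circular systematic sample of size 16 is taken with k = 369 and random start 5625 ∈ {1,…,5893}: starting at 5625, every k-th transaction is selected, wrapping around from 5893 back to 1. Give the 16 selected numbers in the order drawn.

5625, 101, 470, 839, 1208, 1577, 1946, 2315, 2684, 3053, 3422, 3791, 4160, 4529, 4898, 5267

Selection 1: 5625
Selection 2: 5625 + 369 = 5994 → 5994 − 5893 = 101
Selection 3: 101 + 369 = 470
Selection 4: 470 + 369 = 839
Selection 5: 839 + 369 = 1208
Selection 6: 1208 + 369 = 1577
Selection 7: 1577 + 369 = 1946
Selection 8: 1946 + 369 = 2315
Selection 9: 2315 + 369 = 2684
Selection 10: 2684 + 369 = 3053
Selection 11: 3053 + 369 = 3422
Selection 12: 3422 + 369 = 3791
Selection 13: 3791 + 369 = 4160
Selection 14: 4160 + 369 = 4529
Selection 15: 4529 + 369 = 4898
Selection 16: 4898 + 369 = 5267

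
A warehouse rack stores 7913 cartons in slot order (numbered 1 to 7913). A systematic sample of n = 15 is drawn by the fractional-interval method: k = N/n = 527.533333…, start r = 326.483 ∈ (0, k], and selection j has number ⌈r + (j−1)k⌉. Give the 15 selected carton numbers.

327, 855, 1382, 1910, 2437, 2965, 3492, 4020, 4547, 5075, 5602, 6130, 6657, 7185, 7712

j=1: r + 0k = 326.483 → ⌈·⌉ = 327
j=2: r + 1k = 854.016333… → ⌈·⌉ = 855
j=3: r + 2k = 1381.549666… → ⌈·⌉ = 1382
j=4: r + 3k = 1909.083 → ⌈·⌉ = 1910
j=5: r + 4k = 2436.616333… → ⌈·⌉ = 2437
j=6: r + 5k = 2964.149666… → ⌈·⌉ = 2965
j=7: r + 6k = 3491.683 → ⌈·⌉ = 3492
j=8: r + 7k = 4019.216333… → ⌈·⌉ = 4020
j=9: r + 8k = 4546.749666… → ⌈·⌉ = 4547
j=10: r + 9k = 5074.283 → ⌈·⌉ = 5075
j=11: r + 10k = 5601.816333… → ⌈·⌉ = 5602
j=12: r + 11k = 6129.349666… → ⌈·⌉ = 6130
j=13: r + 12k = 6656.883 → ⌈·⌉ = 6657
j=14: r + 13k = 7184.416333… → ⌈·⌉ = 7185
j=15: r + 14k = 7711.949666… → ⌈·⌉ = 7712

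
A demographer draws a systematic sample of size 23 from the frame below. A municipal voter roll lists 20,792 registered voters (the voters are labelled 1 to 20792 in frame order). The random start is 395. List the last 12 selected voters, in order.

10339, 11243, 12147, 13051, 13955, 14859, 15763, 16667, 17571, 18475, 19379, 20283

k = N/n = 20792/23 = 904
12th selection = 395 + 11×904 = 10339
13th: 10339 + 904 = 11243
14th: 11243 + 904 = 12147
15th: 12147 + 904 = 13051
16th: 13051 + 904 = 13955
17th: 13955 + 904 = 14859
18th: 14859 + 904 = 15763
19th: 15763 + 904 = 16667
20th: 16667 + 904 = 17571
21st: 17571 + 904 = 18475
22nd: 18475 + 904 = 19379
23rd: 19379 + 904 = 20283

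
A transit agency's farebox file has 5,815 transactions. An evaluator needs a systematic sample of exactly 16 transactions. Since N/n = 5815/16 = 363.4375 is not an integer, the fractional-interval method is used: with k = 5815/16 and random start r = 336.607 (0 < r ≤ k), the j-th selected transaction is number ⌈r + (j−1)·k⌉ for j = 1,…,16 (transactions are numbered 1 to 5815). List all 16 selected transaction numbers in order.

j=1: r + 0k = 336.607 → ⌈·⌉ = 337
j=2: r + 1k = 700.0445 → ⌈·⌉ = 701
j=3: r + 2k = 1063.482 → ⌈·⌉ = 1064
j=4: r + 3k = 1426.9195 → ⌈·⌉ = 1427
j=5: r + 4k = 1790.357 → ⌈·⌉ = 1791
j=6: r + 5k = 2153.7945 → ⌈·⌉ = 2154
j=7: r + 6k = 2517.232 → ⌈·⌉ = 2518
j=8: r + 7k = 2880.6695 → ⌈·⌉ = 2881
j=9: r + 8k = 3244.107 → ⌈·⌉ = 3245
j=10: r + 9k = 3607.5445 → ⌈·⌉ = 3608
j=11: r + 10k = 3970.982 → ⌈·⌉ = 3971
j=12: r + 11k = 4334.4195 → ⌈·⌉ = 4335
j=13: r + 12k = 4697.857 → ⌈·⌉ = 4698
j=14: r + 13k = 5061.2945 → ⌈·⌉ = 5062
j=15: r + 14k = 5424.732 → ⌈·⌉ = 5425
j=16: r + 15k = 5788.1695 → ⌈·⌉ = 5789

337, 701, 1064, 1427, 1791, 2154, 2518, 2881, 3245, 3608, 3971, 4335, 4698, 5062, 5425, 5789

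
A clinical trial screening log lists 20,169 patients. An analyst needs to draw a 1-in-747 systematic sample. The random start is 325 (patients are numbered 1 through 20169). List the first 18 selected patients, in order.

325, 1072, 1819, 2566, 3313, 4060, 4807, 5554, 6301, 7048, 7795, 8542, 9289, 10036, 10783, 11530, 12277, 13024

patient 1: 325
patient 2: 325 + 747 = 1072
patient 3: 1072 + 747 = 1819
patient 4: 1819 + 747 = 2566
patient 5: 2566 + 747 = 3313
patient 6: 3313 + 747 = 4060
patient 7: 4060 + 747 = 4807
patient 8: 4807 + 747 = 5554
patient 9: 5554 + 747 = 6301
patient 10: 6301 + 747 = 7048
patient 11: 7048 + 747 = 7795
patient 12: 7795 + 747 = 8542
patient 13: 8542 + 747 = 9289
patient 14: 9289 + 747 = 10036
patient 15: 10036 + 747 = 10783
patient 16: 10783 + 747 = 11530
patient 17: 11530 + 747 = 12277
patient 18: 12277 + 747 = 13024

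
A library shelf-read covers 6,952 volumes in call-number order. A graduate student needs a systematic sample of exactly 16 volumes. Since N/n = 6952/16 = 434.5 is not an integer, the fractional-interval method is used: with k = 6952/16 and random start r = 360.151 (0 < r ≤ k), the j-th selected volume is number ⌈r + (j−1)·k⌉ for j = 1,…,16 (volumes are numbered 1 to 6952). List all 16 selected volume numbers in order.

361, 795, 1230, 1664, 2099, 2533, 2968, 3402, 3837, 4271, 4706, 5140, 5575, 6009, 6444, 6878

j=1: r + 0k = 360.151 → ⌈·⌉ = 361
j=2: r + 1k = 794.651 → ⌈·⌉ = 795
j=3: r + 2k = 1229.151 → ⌈·⌉ = 1230
j=4: r + 3k = 1663.651 → ⌈·⌉ = 1664
j=5: r + 4k = 2098.151 → ⌈·⌉ = 2099
j=6: r + 5k = 2532.651 → ⌈·⌉ = 2533
j=7: r + 6k = 2967.151 → ⌈·⌉ = 2968
j=8: r + 7k = 3401.651 → ⌈·⌉ = 3402
j=9: r + 8k = 3836.151 → ⌈·⌉ = 3837
j=10: r + 9k = 4270.651 → ⌈·⌉ = 4271
j=11: r + 10k = 4705.151 → ⌈·⌉ = 4706
j=12: r + 11k = 5139.651 → ⌈·⌉ = 5140
j=13: r + 12k = 5574.151 → ⌈·⌉ = 5575
j=14: r + 13k = 6008.651 → ⌈·⌉ = 6009
j=15: r + 14k = 6443.151 → ⌈·⌉ = 6444
j=16: r + 15k = 6877.651 → ⌈·⌉ = 6878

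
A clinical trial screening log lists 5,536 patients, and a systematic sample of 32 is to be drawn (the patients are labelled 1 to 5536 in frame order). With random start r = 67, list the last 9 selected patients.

k = N/n = 5536/32 = 173
24th selection = 67 + 23×173 = 4046
25th: 4046 + 173 = 4219
26th: 4219 + 173 = 4392
27th: 4392 + 173 = 4565
28th: 4565 + 173 = 4738
29th: 4738 + 173 = 4911
30th: 4911 + 173 = 5084
31st: 5084 + 173 = 5257
32nd: 5257 + 173 = 5430

4046, 4219, 4392, 4565, 4738, 4911, 5084, 5257, 5430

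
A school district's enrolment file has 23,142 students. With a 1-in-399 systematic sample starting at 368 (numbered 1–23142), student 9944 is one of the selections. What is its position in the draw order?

25

k = 399
position = (9944 − 368)/399 + 1 = 9576/399 + 1 = 24 + 1 = 25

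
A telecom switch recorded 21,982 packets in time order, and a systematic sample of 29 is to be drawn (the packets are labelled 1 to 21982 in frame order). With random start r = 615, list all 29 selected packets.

615, 1373, 2131, 2889, 3647, 4405, 5163, 5921, 6679, 7437, 8195, 8953, 9711, 10469, 11227, 11985, 12743, 13501, 14259, 15017, 15775, 16533, 17291, 18049, 18807, 19565, 20323, 21081, 21839

k = N/n = 21982/29 = 758
packet 1: 615
packet 2: 615 + 758 = 1373
packet 3: 1373 + 758 = 2131
packet 4: 2131 + 758 = 2889
packet 5: 2889 + 758 = 3647
packet 6: 3647 + 758 = 4405
packet 7: 4405 + 758 = 5163
packet 8: 5163 + 758 = 5921
packet 9: 5921 + 758 = 6679
packet 10: 6679 + 758 = 7437
packet 11: 7437 + 758 = 8195
packet 12: 8195 + 758 = 8953
packet 13: 8953 + 758 = 9711
packet 14: 9711 + 758 = 10469
packet 15: 10469 + 758 = 11227
packet 16: 11227 + 758 = 11985
packet 17: 11985 + 758 = 12743
packet 18: 12743 + 758 = 13501
packet 19: 13501 + 758 = 14259
packet 20: 14259 + 758 = 15017
packet 21: 15017 + 758 = 15775
packet 22: 15775 + 758 = 16533
packet 23: 16533 + 758 = 17291
packet 24: 17291 + 758 = 18049
packet 25: 18049 + 758 = 18807
packet 26: 18807 + 758 = 19565
packet 27: 19565 + 758 = 20323
packet 28: 20323 + 758 = 21081
packet 29: 21081 + 758 = 21839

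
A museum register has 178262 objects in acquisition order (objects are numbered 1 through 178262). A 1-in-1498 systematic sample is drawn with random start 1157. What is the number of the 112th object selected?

k = 1498
112th selection = r + (112−1)·k = 1157 + 111×1498 = 1157 + 166278 = 167435

167435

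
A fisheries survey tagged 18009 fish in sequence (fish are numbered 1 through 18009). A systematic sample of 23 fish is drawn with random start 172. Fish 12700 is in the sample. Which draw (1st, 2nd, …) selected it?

17

k = 18009/23 = 783
position = (12700 − 172)/783 + 1 = 12528/783 + 1 = 16 + 1 = 17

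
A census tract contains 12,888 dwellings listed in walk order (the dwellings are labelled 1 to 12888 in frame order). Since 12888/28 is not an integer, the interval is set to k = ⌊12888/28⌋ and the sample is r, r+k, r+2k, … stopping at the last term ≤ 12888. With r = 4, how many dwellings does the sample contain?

k = ⌊12888/28⌋ = 460
Achieved size = ⌊(12888 − 4)/460⌋ + 1 = ⌊12884/460⌋ + 1 = 28 + 1 = 29
(last selection: 4 + 28×460 = 12884 ≤ 12888; next would be 13344 > 12888)

29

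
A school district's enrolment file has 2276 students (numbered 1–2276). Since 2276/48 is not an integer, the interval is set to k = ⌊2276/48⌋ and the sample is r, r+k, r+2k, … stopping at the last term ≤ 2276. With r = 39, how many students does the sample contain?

k = ⌊2276/48⌋ = 47
Achieved size = ⌊(2276 − 39)/47⌋ + 1 = ⌊2237/47⌋ + 1 = 47 + 1 = 48
(last selection: 39 + 47×47 = 2248 ≤ 2276; next would be 2295 > 2276)

48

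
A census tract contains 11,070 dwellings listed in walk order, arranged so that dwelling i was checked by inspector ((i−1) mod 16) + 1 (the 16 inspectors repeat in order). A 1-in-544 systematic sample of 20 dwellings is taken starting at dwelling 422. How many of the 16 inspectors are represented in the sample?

1

Consecutive selections differ by k = 544, so their inspector numbers differ by 544 mod 16 = 0.
gcd(544, 16) = 16, so the sample visits 16/16 = 1 distinct residues mod 16.
Start 422 is inspector 6; the inspectors hit are 6.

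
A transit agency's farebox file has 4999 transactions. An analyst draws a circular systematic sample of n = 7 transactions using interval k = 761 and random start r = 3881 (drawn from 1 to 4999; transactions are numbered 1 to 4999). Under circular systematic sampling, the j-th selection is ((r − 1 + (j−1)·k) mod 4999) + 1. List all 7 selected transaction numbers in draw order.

Selection 1: 3881
Selection 2: 3881 + 761 = 4642
Selection 3: 4642 + 761 = 5403 → 5403 − 4999 = 404
Selection 4: 404 + 761 = 1165
Selection 5: 1165 + 761 = 1926
Selection 6: 1926 + 761 = 2687
Selection 7: 2687 + 761 = 3448

3881, 4642, 404, 1165, 1926, 2687, 3448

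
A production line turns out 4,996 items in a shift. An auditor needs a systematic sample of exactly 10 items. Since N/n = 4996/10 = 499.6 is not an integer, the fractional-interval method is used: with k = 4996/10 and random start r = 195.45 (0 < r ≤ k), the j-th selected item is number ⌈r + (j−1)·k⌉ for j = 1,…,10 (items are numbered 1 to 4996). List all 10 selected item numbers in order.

j=1: r + 0k = 195.45 → ⌈·⌉ = 196
j=2: r + 1k = 695.05 → ⌈·⌉ = 696
j=3: r + 2k = 1194.65 → ⌈·⌉ = 1195
j=4: r + 3k = 1694.25 → ⌈·⌉ = 1695
j=5: r + 4k = 2193.85 → ⌈·⌉ = 2194
j=6: r + 5k = 2693.45 → ⌈·⌉ = 2694
j=7: r + 6k = 3193.05 → ⌈·⌉ = 3194
j=8: r + 7k = 3692.65 → ⌈·⌉ = 3693
j=9: r + 8k = 4192.25 → ⌈·⌉ = 4193
j=10: r + 9k = 4691.85 → ⌈·⌉ = 4692

196, 696, 1195, 1695, 2194, 2694, 3194, 3693, 4193, 4692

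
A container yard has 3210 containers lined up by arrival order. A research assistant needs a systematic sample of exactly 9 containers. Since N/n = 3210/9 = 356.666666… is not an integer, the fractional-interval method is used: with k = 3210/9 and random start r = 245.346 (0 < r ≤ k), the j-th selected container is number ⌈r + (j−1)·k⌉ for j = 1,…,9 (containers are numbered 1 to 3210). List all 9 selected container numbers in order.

246, 603, 959, 1316, 1673, 2029, 2386, 2743, 3099

j=1: r + 0k = 245.346 → ⌈·⌉ = 246
j=2: r + 1k = 602.012666… → ⌈·⌉ = 603
j=3: r + 2k = 958.679333… → ⌈·⌉ = 959
j=4: r + 3k = 1315.346 → ⌈·⌉ = 1316
j=5: r + 4k = 1672.012666… → ⌈·⌉ = 1673
j=6: r + 5k = 2028.679333… → ⌈·⌉ = 2029
j=7: r + 6k = 2385.346 → ⌈·⌉ = 2386
j=8: r + 7k = 2742.012666… → ⌈·⌉ = 2743
j=9: r + 8k = 3098.679333… → ⌈·⌉ = 3099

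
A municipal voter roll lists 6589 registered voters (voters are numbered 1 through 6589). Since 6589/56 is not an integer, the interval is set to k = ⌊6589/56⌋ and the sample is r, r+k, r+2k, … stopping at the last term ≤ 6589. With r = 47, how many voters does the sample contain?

56

k = ⌊6589/56⌋ = 117
Achieved size = ⌊(6589 − 47)/117⌋ + 1 = ⌊6542/117⌋ + 1 = 55 + 1 = 56
(last selection: 47 + 55×117 = 6482 ≤ 6589; next would be 6599 > 6589)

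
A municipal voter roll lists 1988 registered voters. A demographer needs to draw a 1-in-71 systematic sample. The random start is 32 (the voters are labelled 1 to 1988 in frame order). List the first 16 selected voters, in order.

32, 103, 174, 245, 316, 387, 458, 529, 600, 671, 742, 813, 884, 955, 1026, 1097

voter 1: 32
voter 2: 32 + 71 = 103
voter 3: 103 + 71 = 174
voter 4: 174 + 71 = 245
voter 5: 245 + 71 = 316
voter 6: 316 + 71 = 387
voter 7: 387 + 71 = 458
voter 8: 458 + 71 = 529
voter 9: 529 + 71 = 600
voter 10: 600 + 71 = 671
voter 11: 671 + 71 = 742
voter 12: 742 + 71 = 813
voter 13: 813 + 71 = 884
voter 14: 884 + 71 = 955
voter 15: 955 + 71 = 1026
voter 16: 1026 + 71 = 1097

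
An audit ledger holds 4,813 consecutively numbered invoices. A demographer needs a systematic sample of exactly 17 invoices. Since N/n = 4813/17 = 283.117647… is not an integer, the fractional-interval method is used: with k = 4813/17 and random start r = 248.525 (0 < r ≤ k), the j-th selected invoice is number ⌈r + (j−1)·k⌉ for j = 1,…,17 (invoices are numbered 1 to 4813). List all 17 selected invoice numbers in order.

249, 532, 815, 1098, 1381, 1665, 1948, 2231, 2514, 2797, 3080, 3363, 3646, 3930, 4213, 4496, 4779

j=1: r + 0k = 248.525 → ⌈·⌉ = 249
j=2: r + 1k = 531.642647… → ⌈·⌉ = 532
j=3: r + 2k = 814.760294… → ⌈·⌉ = 815
j=4: r + 3k = 1097.877941… → ⌈·⌉ = 1098
j=5: r + 4k = 1380.995588… → ⌈·⌉ = 1381
j=6: r + 5k = 1664.113235… → ⌈·⌉ = 1665
j=7: r + 6k = 1947.230882… → ⌈·⌉ = 1948
j=8: r + 7k = 2230.348529… → ⌈·⌉ = 2231
j=9: r + 8k = 2513.466176… → ⌈·⌉ = 2514
j=10: r + 9k = 2796.583823… → ⌈·⌉ = 2797
j=11: r + 10k = 3079.701470… → ⌈·⌉ = 3080
j=12: r + 11k = 3362.819117… → ⌈·⌉ = 3363
j=13: r + 12k = 3645.936764… → ⌈·⌉ = 3646
j=14: r + 13k = 3929.054411… → ⌈·⌉ = 3930
j=15: r + 14k = 4212.172058… → ⌈·⌉ = 4213
j=16: r + 15k = 4495.289705… → ⌈·⌉ = 4496
j=17: r + 16k = 4778.407352… → ⌈·⌉ = 4779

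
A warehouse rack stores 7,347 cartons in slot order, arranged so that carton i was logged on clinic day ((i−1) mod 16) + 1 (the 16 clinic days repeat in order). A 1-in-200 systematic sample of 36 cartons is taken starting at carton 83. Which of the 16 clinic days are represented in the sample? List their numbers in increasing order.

Consecutive selections differ by k = 200, so their clinic day numbers differ by 200 mod 16 = 8.
gcd(200, 16) = 8, so the sample visits 16/8 = 2 distinct residues mod 16.
Start 83 is clinic day 3; the clinic days hit are 3, 11.

3, 11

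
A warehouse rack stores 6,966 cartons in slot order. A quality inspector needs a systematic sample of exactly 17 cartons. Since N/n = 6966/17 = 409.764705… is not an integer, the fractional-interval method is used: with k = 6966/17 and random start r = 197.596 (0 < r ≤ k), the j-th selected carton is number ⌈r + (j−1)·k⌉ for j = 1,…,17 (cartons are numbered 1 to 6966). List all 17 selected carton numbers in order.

j=1: r + 0k = 197.596 → ⌈·⌉ = 198
j=2: r + 1k = 607.360705… → ⌈·⌉ = 608
j=3: r + 2k = 1017.125411… → ⌈·⌉ = 1018
j=4: r + 3k = 1426.890117… → ⌈·⌉ = 1427
j=5: r + 4k = 1836.654823… → ⌈·⌉ = 1837
j=6: r + 5k = 2246.419529… → ⌈·⌉ = 2247
j=7: r + 6k = 2656.184235… → ⌈·⌉ = 2657
j=8: r + 7k = 3065.948941… → ⌈·⌉ = 3066
j=9: r + 8k = 3475.713647… → ⌈·⌉ = 3476
j=10: r + 9k = 3885.478352… → ⌈·⌉ = 3886
j=11: r + 10k = 4295.243058… → ⌈·⌉ = 4296
j=12: r + 11k = 4705.007764… → ⌈·⌉ = 4706
j=13: r + 12k = 5114.772470… → ⌈·⌉ = 5115
j=14: r + 13k = 5524.537176… → ⌈·⌉ = 5525
j=15: r + 14k = 5934.301882… → ⌈·⌉ = 5935
j=16: r + 15k = 6344.066588… → ⌈·⌉ = 6345
j=17: r + 16k = 6753.831294… → ⌈·⌉ = 6754

198, 608, 1018, 1427, 1837, 2247, 2657, 3066, 3476, 3886, 4296, 4706, 5115, 5525, 5935, 6345, 6754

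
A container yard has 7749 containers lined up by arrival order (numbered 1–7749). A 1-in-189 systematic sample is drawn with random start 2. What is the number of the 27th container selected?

4916

k = 189
27th selection = r + (27−1)·k = 2 + 26×189 = 2 + 4914 = 4916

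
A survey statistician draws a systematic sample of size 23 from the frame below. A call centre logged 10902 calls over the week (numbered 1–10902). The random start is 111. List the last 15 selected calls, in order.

k = N/n = 10902/23 = 474
9th selection = 111 + 8×474 = 3903
10th: 3903 + 474 = 4377
11th: 4377 + 474 = 4851
12th: 4851 + 474 = 5325
13th: 5325 + 474 = 5799
14th: 5799 + 474 = 6273
15th: 6273 + 474 = 6747
16th: 6747 + 474 = 7221
17th: 7221 + 474 = 7695
18th: 7695 + 474 = 8169
19th: 8169 + 474 = 8643
20th: 8643 + 474 = 9117
21st: 9117 + 474 = 9591
22nd: 9591 + 474 = 10065
23rd: 10065 + 474 = 10539

3903, 4377, 4851, 5325, 5799, 6273, 6747, 7221, 7695, 8169, 8643, 9117, 9591, 10065, 10539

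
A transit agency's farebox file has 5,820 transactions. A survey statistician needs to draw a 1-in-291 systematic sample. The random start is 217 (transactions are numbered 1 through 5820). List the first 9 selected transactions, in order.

transaction 1: 217
transaction 2: 217 + 291 = 508
transaction 3: 508 + 291 = 799
transaction 4: 799 + 291 = 1090
transaction 5: 1090 + 291 = 1381
transaction 6: 1381 + 291 = 1672
transaction 7: 1672 + 291 = 1963
transaction 8: 1963 + 291 = 2254
transaction 9: 2254 + 291 = 2545

217, 508, 799, 1090, 1381, 1672, 1963, 2254, 2545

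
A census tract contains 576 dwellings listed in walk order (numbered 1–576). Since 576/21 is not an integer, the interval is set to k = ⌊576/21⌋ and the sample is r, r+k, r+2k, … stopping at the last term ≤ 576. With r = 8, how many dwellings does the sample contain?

22

k = ⌊576/21⌋ = 27
Achieved size = ⌊(576 − 8)/27⌋ + 1 = ⌊568/27⌋ + 1 = 21 + 1 = 22
(last selection: 8 + 21×27 = 575 ≤ 576; next would be 602 > 576)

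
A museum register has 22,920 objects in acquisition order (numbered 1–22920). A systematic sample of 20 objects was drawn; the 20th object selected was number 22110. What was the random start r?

336

k = 22920/20 = 1146
r = 22110 − (20−1)×1146 = 22110 − 21774 = 336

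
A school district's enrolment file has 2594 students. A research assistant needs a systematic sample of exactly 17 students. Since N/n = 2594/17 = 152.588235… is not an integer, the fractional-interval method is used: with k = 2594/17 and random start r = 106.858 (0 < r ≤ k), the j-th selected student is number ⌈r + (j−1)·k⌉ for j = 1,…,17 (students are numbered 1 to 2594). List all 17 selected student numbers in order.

107, 260, 413, 565, 718, 870, 1023, 1175, 1328, 1481, 1633, 1786, 1938, 2091, 2244, 2396, 2549

j=1: r + 0k = 106.858 → ⌈·⌉ = 107
j=2: r + 1k = 259.446235… → ⌈·⌉ = 260
j=3: r + 2k = 412.034470… → ⌈·⌉ = 413
j=4: r + 3k = 564.622705… → ⌈·⌉ = 565
j=5: r + 4k = 717.210941… → ⌈·⌉ = 718
j=6: r + 5k = 869.799176… → ⌈·⌉ = 870
j=7: r + 6k = 1022.387411… → ⌈·⌉ = 1023
j=8: r + 7k = 1174.975647… → ⌈·⌉ = 1175
j=9: r + 8k = 1327.563882… → ⌈·⌉ = 1328
j=10: r + 9k = 1480.152117… → ⌈·⌉ = 1481
j=11: r + 10k = 1632.740352… → ⌈·⌉ = 1633
j=12: r + 11k = 1785.328588… → ⌈·⌉ = 1786
j=13: r + 12k = 1937.916823… → ⌈·⌉ = 1938
j=14: r + 13k = 2090.505058… → ⌈·⌉ = 2091
j=15: r + 14k = 2243.093294… → ⌈·⌉ = 2244
j=16: r + 15k = 2395.681529… → ⌈·⌉ = 2396
j=17: r + 16k = 2548.269764… → ⌈·⌉ = 2549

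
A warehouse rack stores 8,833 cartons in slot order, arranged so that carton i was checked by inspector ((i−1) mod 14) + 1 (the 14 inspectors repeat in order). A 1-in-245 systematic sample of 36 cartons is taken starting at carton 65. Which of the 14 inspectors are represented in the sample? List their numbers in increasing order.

Consecutive selections differ by k = 245, so their inspector numbers differ by 245 mod 14 = 7.
gcd(245, 14) = 7, so the sample visits 14/7 = 2 distinct residues mod 14.
Start 65 is inspector 9; the inspectors hit are 2, 9.

2, 9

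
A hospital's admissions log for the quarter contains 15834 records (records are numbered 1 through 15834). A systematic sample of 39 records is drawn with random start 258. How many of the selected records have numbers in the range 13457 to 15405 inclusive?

5

k = 15834/39 = 406
First selection ≥ 13457: 258 + ⌈(13457−258)/406⌉·406 = 258 + 33×406 = 13656
Last selection ≤ 15405: 258 + ⌊(15405−258)/406⌋·406 = 258 + 37×406 = 15280
Count = 37 − 33 + 1 = 5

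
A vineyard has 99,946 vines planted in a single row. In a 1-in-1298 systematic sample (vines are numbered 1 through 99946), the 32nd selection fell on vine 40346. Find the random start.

k = 1298
r = 40346 − (32−1)×1298 = 40346 − 40238 = 108

108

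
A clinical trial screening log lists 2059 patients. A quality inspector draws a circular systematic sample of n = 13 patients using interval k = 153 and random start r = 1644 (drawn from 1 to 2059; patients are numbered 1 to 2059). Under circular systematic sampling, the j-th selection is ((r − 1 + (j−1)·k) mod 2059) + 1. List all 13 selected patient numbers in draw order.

1644, 1797, 1950, 44, 197, 350, 503, 656, 809, 962, 1115, 1268, 1421

Selection 1: 1644
Selection 2: 1644 + 153 = 1797
Selection 3: 1797 + 153 = 1950
Selection 4: 1950 + 153 = 2103 → 2103 − 2059 = 44
Selection 5: 44 + 153 = 197
Selection 6: 197 + 153 = 350
Selection 7: 350 + 153 = 503
Selection 8: 503 + 153 = 656
Selection 9: 656 + 153 = 809
Selection 10: 809 + 153 = 962
Selection 11: 962 + 153 = 1115
Selection 12: 1115 + 153 = 1268
Selection 13: 1268 + 153 = 1421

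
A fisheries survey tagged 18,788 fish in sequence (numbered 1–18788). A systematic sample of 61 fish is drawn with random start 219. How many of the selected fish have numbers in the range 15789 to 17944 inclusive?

7

k = 18788/61 = 308
First selection ≥ 15789: 219 + ⌈(15789−219)/308⌉·308 = 219 + 51×308 = 15927
Last selection ≤ 17944: 219 + ⌊(17944−219)/308⌋·308 = 219 + 57×308 = 17775
Count = 57 − 51 + 1 = 7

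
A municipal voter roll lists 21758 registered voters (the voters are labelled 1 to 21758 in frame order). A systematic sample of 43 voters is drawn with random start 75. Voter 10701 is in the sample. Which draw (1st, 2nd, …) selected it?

22

k = 21758/43 = 506
position = (10701 − 75)/506 + 1 = 10626/506 + 1 = 21 + 1 = 22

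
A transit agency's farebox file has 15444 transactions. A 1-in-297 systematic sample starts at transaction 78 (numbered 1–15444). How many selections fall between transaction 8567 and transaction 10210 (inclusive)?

6

k = 297
First selection ≥ 8567: 78 + ⌈(8567−78)/297⌉·297 = 78 + 29×297 = 8691
Last selection ≤ 10210: 78 + ⌊(10210−78)/297⌋·297 = 78 + 34×297 = 10176
Count = 34 − 29 + 1 = 6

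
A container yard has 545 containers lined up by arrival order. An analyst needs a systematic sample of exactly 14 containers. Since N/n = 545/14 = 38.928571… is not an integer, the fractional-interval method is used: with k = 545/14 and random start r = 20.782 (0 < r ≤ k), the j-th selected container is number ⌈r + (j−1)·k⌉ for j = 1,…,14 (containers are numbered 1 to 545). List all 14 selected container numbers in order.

j=1: r + 0k = 20.782 → ⌈·⌉ = 21
j=2: r + 1k = 59.710571… → ⌈·⌉ = 60
j=3: r + 2k = 98.639142… → ⌈·⌉ = 99
j=4: r + 3k = 137.567714… → ⌈·⌉ = 138
j=5: r + 4k = 176.496285… → ⌈·⌉ = 177
j=6: r + 5k = 215.424857… → ⌈·⌉ = 216
j=7: r + 6k = 254.353428… → ⌈·⌉ = 255
j=8: r + 7k = 293.282 → ⌈·⌉ = 294
j=9: r + 8k = 332.210571… → ⌈·⌉ = 333
j=10: r + 9k = 371.139142… → ⌈·⌉ = 372
j=11: r + 10k = 410.067714… → ⌈·⌉ = 411
j=12: r + 11k = 448.996285… → ⌈·⌉ = 449
j=13: r + 12k = 487.924857… → ⌈·⌉ = 488
j=14: r + 13k = 526.853428… → ⌈·⌉ = 527

21, 60, 99, 138, 177, 216, 255, 294, 333, 372, 411, 449, 488, 527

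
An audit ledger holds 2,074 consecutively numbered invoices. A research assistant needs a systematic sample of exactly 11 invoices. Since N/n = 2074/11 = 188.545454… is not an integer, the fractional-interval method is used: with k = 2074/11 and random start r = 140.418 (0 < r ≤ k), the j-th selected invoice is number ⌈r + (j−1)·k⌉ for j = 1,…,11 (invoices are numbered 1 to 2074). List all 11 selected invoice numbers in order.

j=1: r + 0k = 140.418 → ⌈·⌉ = 141
j=2: r + 1k = 328.963454… → ⌈·⌉ = 329
j=3: r + 2k = 517.508909… → ⌈·⌉ = 518
j=4: r + 3k = 706.054363… → ⌈·⌉ = 707
j=5: r + 4k = 894.599818… → ⌈·⌉ = 895
j=6: r + 5k = 1083.145272… → ⌈·⌉ = 1084
j=7: r + 6k = 1271.690727… → ⌈·⌉ = 1272
j=8: r + 7k = 1460.236181… → ⌈·⌉ = 1461
j=9: r + 8k = 1648.781636… → ⌈·⌉ = 1649
j=10: r + 9k = 1837.327090… → ⌈·⌉ = 1838
j=11: r + 10k = 2025.872545… → ⌈·⌉ = 2026

141, 329, 518, 707, 895, 1084, 1272, 1461, 1649, 1838, 2026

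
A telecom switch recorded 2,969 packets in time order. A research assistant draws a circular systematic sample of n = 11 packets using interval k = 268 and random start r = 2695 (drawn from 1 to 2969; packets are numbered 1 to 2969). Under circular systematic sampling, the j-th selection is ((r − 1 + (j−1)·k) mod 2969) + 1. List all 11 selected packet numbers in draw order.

2695, 2963, 262, 530, 798, 1066, 1334, 1602, 1870, 2138, 2406

Selection 1: 2695
Selection 2: 2695 + 268 = 2963
Selection 3: 2963 + 268 = 3231 → 3231 − 2969 = 262
Selection 4: 262 + 268 = 530
Selection 5: 530 + 268 = 798
Selection 6: 798 + 268 = 1066
Selection 7: 1066 + 268 = 1334
Selection 8: 1334 + 268 = 1602
Selection 9: 1602 + 268 = 1870
Selection 10: 1870 + 268 = 2138
Selection 11: 2138 + 268 = 2406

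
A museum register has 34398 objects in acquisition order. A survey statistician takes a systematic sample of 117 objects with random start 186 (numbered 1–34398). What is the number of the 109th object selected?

k = 34398/117 = 294
109th selection = r + (109−1)·k = 186 + 108×294 = 186 + 31752 = 31938

31938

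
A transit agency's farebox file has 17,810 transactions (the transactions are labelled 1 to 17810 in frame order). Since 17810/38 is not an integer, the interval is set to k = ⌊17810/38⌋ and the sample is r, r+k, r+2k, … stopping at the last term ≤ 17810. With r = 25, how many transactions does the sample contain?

k = ⌊17810/38⌋ = 468
Achieved size = ⌊(17810 − 25)/468⌋ + 1 = ⌊17785/468⌋ + 1 = 38 + 1 = 39
(last selection: 25 + 38×468 = 17809 ≤ 17810; next would be 18277 > 17810)

39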